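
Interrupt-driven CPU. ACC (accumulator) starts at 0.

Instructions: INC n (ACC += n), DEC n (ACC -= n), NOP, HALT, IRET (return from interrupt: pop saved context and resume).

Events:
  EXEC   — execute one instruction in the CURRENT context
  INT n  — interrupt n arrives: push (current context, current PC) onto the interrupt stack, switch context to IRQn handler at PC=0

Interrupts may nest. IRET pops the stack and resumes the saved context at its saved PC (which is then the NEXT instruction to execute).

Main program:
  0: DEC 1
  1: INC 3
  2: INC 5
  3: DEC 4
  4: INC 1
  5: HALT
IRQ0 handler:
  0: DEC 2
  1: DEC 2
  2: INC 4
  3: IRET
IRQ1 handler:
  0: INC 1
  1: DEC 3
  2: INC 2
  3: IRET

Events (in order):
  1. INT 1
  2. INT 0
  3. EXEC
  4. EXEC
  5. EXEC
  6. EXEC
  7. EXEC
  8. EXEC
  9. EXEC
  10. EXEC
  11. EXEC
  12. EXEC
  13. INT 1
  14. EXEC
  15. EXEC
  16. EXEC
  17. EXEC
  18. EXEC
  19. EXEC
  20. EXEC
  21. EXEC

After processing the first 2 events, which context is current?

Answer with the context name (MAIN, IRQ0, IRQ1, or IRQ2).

Event 1 (INT 1): INT 1 arrives: push (MAIN, PC=0), enter IRQ1 at PC=0 (depth now 1)
Event 2 (INT 0): INT 0 arrives: push (IRQ1, PC=0), enter IRQ0 at PC=0 (depth now 2)

Answer: IRQ0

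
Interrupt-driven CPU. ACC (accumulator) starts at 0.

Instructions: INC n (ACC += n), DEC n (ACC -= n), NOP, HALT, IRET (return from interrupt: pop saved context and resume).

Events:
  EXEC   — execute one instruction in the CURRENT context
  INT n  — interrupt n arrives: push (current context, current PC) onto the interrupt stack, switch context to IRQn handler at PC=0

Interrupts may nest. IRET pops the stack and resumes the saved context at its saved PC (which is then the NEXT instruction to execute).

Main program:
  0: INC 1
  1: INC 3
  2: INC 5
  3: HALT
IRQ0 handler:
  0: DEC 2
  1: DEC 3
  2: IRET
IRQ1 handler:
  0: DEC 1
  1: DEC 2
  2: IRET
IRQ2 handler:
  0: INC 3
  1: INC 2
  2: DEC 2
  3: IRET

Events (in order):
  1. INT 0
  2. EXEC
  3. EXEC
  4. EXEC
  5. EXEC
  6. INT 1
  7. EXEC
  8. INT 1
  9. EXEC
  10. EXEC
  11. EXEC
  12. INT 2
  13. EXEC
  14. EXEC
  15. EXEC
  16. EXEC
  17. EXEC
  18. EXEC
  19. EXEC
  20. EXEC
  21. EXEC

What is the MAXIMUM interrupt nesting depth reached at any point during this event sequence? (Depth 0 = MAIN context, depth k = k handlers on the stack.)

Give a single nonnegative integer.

Event 1 (INT 0): INT 0 arrives: push (MAIN, PC=0), enter IRQ0 at PC=0 (depth now 1) [depth=1]
Event 2 (EXEC): [IRQ0] PC=0: DEC 2 -> ACC=-2 [depth=1]
Event 3 (EXEC): [IRQ0] PC=1: DEC 3 -> ACC=-5 [depth=1]
Event 4 (EXEC): [IRQ0] PC=2: IRET -> resume MAIN at PC=0 (depth now 0) [depth=0]
Event 5 (EXEC): [MAIN] PC=0: INC 1 -> ACC=-4 [depth=0]
Event 6 (INT 1): INT 1 arrives: push (MAIN, PC=1), enter IRQ1 at PC=0 (depth now 1) [depth=1]
Event 7 (EXEC): [IRQ1] PC=0: DEC 1 -> ACC=-5 [depth=1]
Event 8 (INT 1): INT 1 arrives: push (IRQ1, PC=1), enter IRQ1 at PC=0 (depth now 2) [depth=2]
Event 9 (EXEC): [IRQ1] PC=0: DEC 1 -> ACC=-6 [depth=2]
Event 10 (EXEC): [IRQ1] PC=1: DEC 2 -> ACC=-8 [depth=2]
Event 11 (EXEC): [IRQ1] PC=2: IRET -> resume IRQ1 at PC=1 (depth now 1) [depth=1]
Event 12 (INT 2): INT 2 arrives: push (IRQ1, PC=1), enter IRQ2 at PC=0 (depth now 2) [depth=2]
Event 13 (EXEC): [IRQ2] PC=0: INC 3 -> ACC=-5 [depth=2]
Event 14 (EXEC): [IRQ2] PC=1: INC 2 -> ACC=-3 [depth=2]
Event 15 (EXEC): [IRQ2] PC=2: DEC 2 -> ACC=-5 [depth=2]
Event 16 (EXEC): [IRQ2] PC=3: IRET -> resume IRQ1 at PC=1 (depth now 1) [depth=1]
Event 17 (EXEC): [IRQ1] PC=1: DEC 2 -> ACC=-7 [depth=1]
Event 18 (EXEC): [IRQ1] PC=2: IRET -> resume MAIN at PC=1 (depth now 0) [depth=0]
Event 19 (EXEC): [MAIN] PC=1: INC 3 -> ACC=-4 [depth=0]
Event 20 (EXEC): [MAIN] PC=2: INC 5 -> ACC=1 [depth=0]
Event 21 (EXEC): [MAIN] PC=3: HALT [depth=0]
Max depth observed: 2

Answer: 2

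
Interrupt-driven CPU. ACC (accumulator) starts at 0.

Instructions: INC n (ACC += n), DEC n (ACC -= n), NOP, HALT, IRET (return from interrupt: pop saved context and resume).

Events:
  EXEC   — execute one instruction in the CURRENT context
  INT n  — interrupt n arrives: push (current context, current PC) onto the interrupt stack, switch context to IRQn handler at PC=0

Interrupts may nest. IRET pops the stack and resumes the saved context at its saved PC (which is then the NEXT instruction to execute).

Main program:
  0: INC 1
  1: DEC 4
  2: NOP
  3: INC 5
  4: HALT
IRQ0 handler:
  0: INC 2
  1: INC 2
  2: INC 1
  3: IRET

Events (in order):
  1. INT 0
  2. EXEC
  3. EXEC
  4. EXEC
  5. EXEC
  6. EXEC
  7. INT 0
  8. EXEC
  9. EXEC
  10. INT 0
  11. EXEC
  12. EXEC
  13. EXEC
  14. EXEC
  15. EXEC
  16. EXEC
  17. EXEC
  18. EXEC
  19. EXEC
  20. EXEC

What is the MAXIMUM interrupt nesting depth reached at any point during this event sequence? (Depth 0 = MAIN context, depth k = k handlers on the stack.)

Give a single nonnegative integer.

Answer: 2

Derivation:
Event 1 (INT 0): INT 0 arrives: push (MAIN, PC=0), enter IRQ0 at PC=0 (depth now 1) [depth=1]
Event 2 (EXEC): [IRQ0] PC=0: INC 2 -> ACC=2 [depth=1]
Event 3 (EXEC): [IRQ0] PC=1: INC 2 -> ACC=4 [depth=1]
Event 4 (EXEC): [IRQ0] PC=2: INC 1 -> ACC=5 [depth=1]
Event 5 (EXEC): [IRQ0] PC=3: IRET -> resume MAIN at PC=0 (depth now 0) [depth=0]
Event 6 (EXEC): [MAIN] PC=0: INC 1 -> ACC=6 [depth=0]
Event 7 (INT 0): INT 0 arrives: push (MAIN, PC=1), enter IRQ0 at PC=0 (depth now 1) [depth=1]
Event 8 (EXEC): [IRQ0] PC=0: INC 2 -> ACC=8 [depth=1]
Event 9 (EXEC): [IRQ0] PC=1: INC 2 -> ACC=10 [depth=1]
Event 10 (INT 0): INT 0 arrives: push (IRQ0, PC=2), enter IRQ0 at PC=0 (depth now 2) [depth=2]
Event 11 (EXEC): [IRQ0] PC=0: INC 2 -> ACC=12 [depth=2]
Event 12 (EXEC): [IRQ0] PC=1: INC 2 -> ACC=14 [depth=2]
Event 13 (EXEC): [IRQ0] PC=2: INC 1 -> ACC=15 [depth=2]
Event 14 (EXEC): [IRQ0] PC=3: IRET -> resume IRQ0 at PC=2 (depth now 1) [depth=1]
Event 15 (EXEC): [IRQ0] PC=2: INC 1 -> ACC=16 [depth=1]
Event 16 (EXEC): [IRQ0] PC=3: IRET -> resume MAIN at PC=1 (depth now 0) [depth=0]
Event 17 (EXEC): [MAIN] PC=1: DEC 4 -> ACC=12 [depth=0]
Event 18 (EXEC): [MAIN] PC=2: NOP [depth=0]
Event 19 (EXEC): [MAIN] PC=3: INC 5 -> ACC=17 [depth=0]
Event 20 (EXEC): [MAIN] PC=4: HALT [depth=0]
Max depth observed: 2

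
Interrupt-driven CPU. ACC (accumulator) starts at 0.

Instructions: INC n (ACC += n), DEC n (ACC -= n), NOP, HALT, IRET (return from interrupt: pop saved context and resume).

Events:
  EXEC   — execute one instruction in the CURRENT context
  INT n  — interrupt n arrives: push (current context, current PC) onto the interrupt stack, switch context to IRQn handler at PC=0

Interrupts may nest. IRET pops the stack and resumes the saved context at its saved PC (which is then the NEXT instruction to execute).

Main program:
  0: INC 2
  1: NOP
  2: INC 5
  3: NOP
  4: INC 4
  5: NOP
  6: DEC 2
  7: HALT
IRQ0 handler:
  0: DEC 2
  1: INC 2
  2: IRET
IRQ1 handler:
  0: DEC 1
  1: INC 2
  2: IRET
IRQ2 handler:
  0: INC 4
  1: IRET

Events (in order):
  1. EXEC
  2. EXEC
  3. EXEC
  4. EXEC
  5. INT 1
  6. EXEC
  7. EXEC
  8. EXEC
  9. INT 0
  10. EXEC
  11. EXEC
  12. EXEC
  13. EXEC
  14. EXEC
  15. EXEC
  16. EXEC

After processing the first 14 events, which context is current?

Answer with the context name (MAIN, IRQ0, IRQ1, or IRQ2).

Answer: MAIN

Derivation:
Event 1 (EXEC): [MAIN] PC=0: INC 2 -> ACC=2
Event 2 (EXEC): [MAIN] PC=1: NOP
Event 3 (EXEC): [MAIN] PC=2: INC 5 -> ACC=7
Event 4 (EXEC): [MAIN] PC=3: NOP
Event 5 (INT 1): INT 1 arrives: push (MAIN, PC=4), enter IRQ1 at PC=0 (depth now 1)
Event 6 (EXEC): [IRQ1] PC=0: DEC 1 -> ACC=6
Event 7 (EXEC): [IRQ1] PC=1: INC 2 -> ACC=8
Event 8 (EXEC): [IRQ1] PC=2: IRET -> resume MAIN at PC=4 (depth now 0)
Event 9 (INT 0): INT 0 arrives: push (MAIN, PC=4), enter IRQ0 at PC=0 (depth now 1)
Event 10 (EXEC): [IRQ0] PC=0: DEC 2 -> ACC=6
Event 11 (EXEC): [IRQ0] PC=1: INC 2 -> ACC=8
Event 12 (EXEC): [IRQ0] PC=2: IRET -> resume MAIN at PC=4 (depth now 0)
Event 13 (EXEC): [MAIN] PC=4: INC 4 -> ACC=12
Event 14 (EXEC): [MAIN] PC=5: NOP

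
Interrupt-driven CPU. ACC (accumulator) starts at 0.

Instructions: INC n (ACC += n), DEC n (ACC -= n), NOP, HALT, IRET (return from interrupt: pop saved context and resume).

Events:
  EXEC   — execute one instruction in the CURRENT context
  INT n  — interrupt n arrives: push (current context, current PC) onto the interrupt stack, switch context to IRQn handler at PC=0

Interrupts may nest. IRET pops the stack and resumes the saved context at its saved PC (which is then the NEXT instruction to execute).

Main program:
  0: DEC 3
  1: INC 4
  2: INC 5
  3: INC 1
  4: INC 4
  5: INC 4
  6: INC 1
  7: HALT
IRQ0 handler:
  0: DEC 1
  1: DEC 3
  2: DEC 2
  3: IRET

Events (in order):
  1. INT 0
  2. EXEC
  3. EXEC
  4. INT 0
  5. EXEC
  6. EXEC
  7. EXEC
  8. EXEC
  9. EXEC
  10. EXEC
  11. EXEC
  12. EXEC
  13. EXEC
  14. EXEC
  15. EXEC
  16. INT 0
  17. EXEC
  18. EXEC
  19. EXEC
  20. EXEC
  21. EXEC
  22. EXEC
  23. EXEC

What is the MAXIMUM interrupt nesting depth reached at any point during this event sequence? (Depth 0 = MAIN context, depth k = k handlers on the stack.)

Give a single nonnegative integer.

Answer: 2

Derivation:
Event 1 (INT 0): INT 0 arrives: push (MAIN, PC=0), enter IRQ0 at PC=0 (depth now 1) [depth=1]
Event 2 (EXEC): [IRQ0] PC=0: DEC 1 -> ACC=-1 [depth=1]
Event 3 (EXEC): [IRQ0] PC=1: DEC 3 -> ACC=-4 [depth=1]
Event 4 (INT 0): INT 0 arrives: push (IRQ0, PC=2), enter IRQ0 at PC=0 (depth now 2) [depth=2]
Event 5 (EXEC): [IRQ0] PC=0: DEC 1 -> ACC=-5 [depth=2]
Event 6 (EXEC): [IRQ0] PC=1: DEC 3 -> ACC=-8 [depth=2]
Event 7 (EXEC): [IRQ0] PC=2: DEC 2 -> ACC=-10 [depth=2]
Event 8 (EXEC): [IRQ0] PC=3: IRET -> resume IRQ0 at PC=2 (depth now 1) [depth=1]
Event 9 (EXEC): [IRQ0] PC=2: DEC 2 -> ACC=-12 [depth=1]
Event 10 (EXEC): [IRQ0] PC=3: IRET -> resume MAIN at PC=0 (depth now 0) [depth=0]
Event 11 (EXEC): [MAIN] PC=0: DEC 3 -> ACC=-15 [depth=0]
Event 12 (EXEC): [MAIN] PC=1: INC 4 -> ACC=-11 [depth=0]
Event 13 (EXEC): [MAIN] PC=2: INC 5 -> ACC=-6 [depth=0]
Event 14 (EXEC): [MAIN] PC=3: INC 1 -> ACC=-5 [depth=0]
Event 15 (EXEC): [MAIN] PC=4: INC 4 -> ACC=-1 [depth=0]
Event 16 (INT 0): INT 0 arrives: push (MAIN, PC=5), enter IRQ0 at PC=0 (depth now 1) [depth=1]
Event 17 (EXEC): [IRQ0] PC=0: DEC 1 -> ACC=-2 [depth=1]
Event 18 (EXEC): [IRQ0] PC=1: DEC 3 -> ACC=-5 [depth=1]
Event 19 (EXEC): [IRQ0] PC=2: DEC 2 -> ACC=-7 [depth=1]
Event 20 (EXEC): [IRQ0] PC=3: IRET -> resume MAIN at PC=5 (depth now 0) [depth=0]
Event 21 (EXEC): [MAIN] PC=5: INC 4 -> ACC=-3 [depth=0]
Event 22 (EXEC): [MAIN] PC=6: INC 1 -> ACC=-2 [depth=0]
Event 23 (EXEC): [MAIN] PC=7: HALT [depth=0]
Max depth observed: 2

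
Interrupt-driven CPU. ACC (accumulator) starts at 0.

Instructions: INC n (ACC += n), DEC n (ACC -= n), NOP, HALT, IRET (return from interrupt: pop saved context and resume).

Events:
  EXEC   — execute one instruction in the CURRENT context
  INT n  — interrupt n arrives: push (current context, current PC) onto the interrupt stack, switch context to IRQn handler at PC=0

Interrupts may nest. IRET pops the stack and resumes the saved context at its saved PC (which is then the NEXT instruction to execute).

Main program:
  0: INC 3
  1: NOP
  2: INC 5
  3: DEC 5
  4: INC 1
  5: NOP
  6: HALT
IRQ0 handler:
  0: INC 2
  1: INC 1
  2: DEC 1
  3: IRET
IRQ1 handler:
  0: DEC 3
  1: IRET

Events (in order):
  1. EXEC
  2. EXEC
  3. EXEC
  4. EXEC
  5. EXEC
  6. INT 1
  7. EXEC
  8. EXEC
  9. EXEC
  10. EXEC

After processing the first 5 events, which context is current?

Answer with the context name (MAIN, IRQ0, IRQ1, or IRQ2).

Event 1 (EXEC): [MAIN] PC=0: INC 3 -> ACC=3
Event 2 (EXEC): [MAIN] PC=1: NOP
Event 3 (EXEC): [MAIN] PC=2: INC 5 -> ACC=8
Event 4 (EXEC): [MAIN] PC=3: DEC 5 -> ACC=3
Event 5 (EXEC): [MAIN] PC=4: INC 1 -> ACC=4

Answer: MAIN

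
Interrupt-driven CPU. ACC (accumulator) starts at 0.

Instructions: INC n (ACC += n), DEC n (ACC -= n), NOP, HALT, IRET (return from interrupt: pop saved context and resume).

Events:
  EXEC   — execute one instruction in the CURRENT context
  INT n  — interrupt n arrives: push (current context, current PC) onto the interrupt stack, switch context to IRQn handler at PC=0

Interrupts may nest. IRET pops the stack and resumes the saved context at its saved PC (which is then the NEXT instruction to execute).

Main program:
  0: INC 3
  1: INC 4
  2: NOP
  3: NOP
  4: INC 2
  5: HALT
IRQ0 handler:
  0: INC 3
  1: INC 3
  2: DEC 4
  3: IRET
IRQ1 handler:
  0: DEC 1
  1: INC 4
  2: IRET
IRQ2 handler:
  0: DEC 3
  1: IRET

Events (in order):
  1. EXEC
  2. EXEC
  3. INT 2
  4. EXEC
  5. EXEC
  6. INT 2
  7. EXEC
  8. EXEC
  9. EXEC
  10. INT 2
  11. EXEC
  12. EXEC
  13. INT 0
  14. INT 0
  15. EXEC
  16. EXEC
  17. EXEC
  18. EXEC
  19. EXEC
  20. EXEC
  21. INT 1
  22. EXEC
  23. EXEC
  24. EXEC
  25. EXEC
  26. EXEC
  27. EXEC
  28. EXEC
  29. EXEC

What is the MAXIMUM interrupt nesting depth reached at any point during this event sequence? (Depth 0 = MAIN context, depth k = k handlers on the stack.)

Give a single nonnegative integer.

Answer: 2

Derivation:
Event 1 (EXEC): [MAIN] PC=0: INC 3 -> ACC=3 [depth=0]
Event 2 (EXEC): [MAIN] PC=1: INC 4 -> ACC=7 [depth=0]
Event 3 (INT 2): INT 2 arrives: push (MAIN, PC=2), enter IRQ2 at PC=0 (depth now 1) [depth=1]
Event 4 (EXEC): [IRQ2] PC=0: DEC 3 -> ACC=4 [depth=1]
Event 5 (EXEC): [IRQ2] PC=1: IRET -> resume MAIN at PC=2 (depth now 0) [depth=0]
Event 6 (INT 2): INT 2 arrives: push (MAIN, PC=2), enter IRQ2 at PC=0 (depth now 1) [depth=1]
Event 7 (EXEC): [IRQ2] PC=0: DEC 3 -> ACC=1 [depth=1]
Event 8 (EXEC): [IRQ2] PC=1: IRET -> resume MAIN at PC=2 (depth now 0) [depth=0]
Event 9 (EXEC): [MAIN] PC=2: NOP [depth=0]
Event 10 (INT 2): INT 2 arrives: push (MAIN, PC=3), enter IRQ2 at PC=0 (depth now 1) [depth=1]
Event 11 (EXEC): [IRQ2] PC=0: DEC 3 -> ACC=-2 [depth=1]
Event 12 (EXEC): [IRQ2] PC=1: IRET -> resume MAIN at PC=3 (depth now 0) [depth=0]
Event 13 (INT 0): INT 0 arrives: push (MAIN, PC=3), enter IRQ0 at PC=0 (depth now 1) [depth=1]
Event 14 (INT 0): INT 0 arrives: push (IRQ0, PC=0), enter IRQ0 at PC=0 (depth now 2) [depth=2]
Event 15 (EXEC): [IRQ0] PC=0: INC 3 -> ACC=1 [depth=2]
Event 16 (EXEC): [IRQ0] PC=1: INC 3 -> ACC=4 [depth=2]
Event 17 (EXEC): [IRQ0] PC=2: DEC 4 -> ACC=0 [depth=2]
Event 18 (EXEC): [IRQ0] PC=3: IRET -> resume IRQ0 at PC=0 (depth now 1) [depth=1]
Event 19 (EXEC): [IRQ0] PC=0: INC 3 -> ACC=3 [depth=1]
Event 20 (EXEC): [IRQ0] PC=1: INC 3 -> ACC=6 [depth=1]
Event 21 (INT 1): INT 1 arrives: push (IRQ0, PC=2), enter IRQ1 at PC=0 (depth now 2) [depth=2]
Event 22 (EXEC): [IRQ1] PC=0: DEC 1 -> ACC=5 [depth=2]
Event 23 (EXEC): [IRQ1] PC=1: INC 4 -> ACC=9 [depth=2]
Event 24 (EXEC): [IRQ1] PC=2: IRET -> resume IRQ0 at PC=2 (depth now 1) [depth=1]
Event 25 (EXEC): [IRQ0] PC=2: DEC 4 -> ACC=5 [depth=1]
Event 26 (EXEC): [IRQ0] PC=3: IRET -> resume MAIN at PC=3 (depth now 0) [depth=0]
Event 27 (EXEC): [MAIN] PC=3: NOP [depth=0]
Event 28 (EXEC): [MAIN] PC=4: INC 2 -> ACC=7 [depth=0]
Event 29 (EXEC): [MAIN] PC=5: HALT [depth=0]
Max depth observed: 2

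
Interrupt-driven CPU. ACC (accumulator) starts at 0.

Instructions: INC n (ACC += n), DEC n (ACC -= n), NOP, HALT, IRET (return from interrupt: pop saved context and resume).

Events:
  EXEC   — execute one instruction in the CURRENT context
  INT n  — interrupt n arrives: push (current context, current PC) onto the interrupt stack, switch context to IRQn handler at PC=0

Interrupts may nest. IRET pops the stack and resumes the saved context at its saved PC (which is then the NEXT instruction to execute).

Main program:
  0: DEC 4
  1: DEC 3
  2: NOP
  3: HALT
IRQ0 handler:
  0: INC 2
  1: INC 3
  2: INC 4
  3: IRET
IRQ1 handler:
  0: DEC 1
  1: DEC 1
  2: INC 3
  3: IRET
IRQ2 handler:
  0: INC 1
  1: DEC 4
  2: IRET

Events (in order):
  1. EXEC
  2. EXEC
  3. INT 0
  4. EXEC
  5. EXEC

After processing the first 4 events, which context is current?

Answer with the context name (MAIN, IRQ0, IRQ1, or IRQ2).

Event 1 (EXEC): [MAIN] PC=0: DEC 4 -> ACC=-4
Event 2 (EXEC): [MAIN] PC=1: DEC 3 -> ACC=-7
Event 3 (INT 0): INT 0 arrives: push (MAIN, PC=2), enter IRQ0 at PC=0 (depth now 1)
Event 4 (EXEC): [IRQ0] PC=0: INC 2 -> ACC=-5

Answer: IRQ0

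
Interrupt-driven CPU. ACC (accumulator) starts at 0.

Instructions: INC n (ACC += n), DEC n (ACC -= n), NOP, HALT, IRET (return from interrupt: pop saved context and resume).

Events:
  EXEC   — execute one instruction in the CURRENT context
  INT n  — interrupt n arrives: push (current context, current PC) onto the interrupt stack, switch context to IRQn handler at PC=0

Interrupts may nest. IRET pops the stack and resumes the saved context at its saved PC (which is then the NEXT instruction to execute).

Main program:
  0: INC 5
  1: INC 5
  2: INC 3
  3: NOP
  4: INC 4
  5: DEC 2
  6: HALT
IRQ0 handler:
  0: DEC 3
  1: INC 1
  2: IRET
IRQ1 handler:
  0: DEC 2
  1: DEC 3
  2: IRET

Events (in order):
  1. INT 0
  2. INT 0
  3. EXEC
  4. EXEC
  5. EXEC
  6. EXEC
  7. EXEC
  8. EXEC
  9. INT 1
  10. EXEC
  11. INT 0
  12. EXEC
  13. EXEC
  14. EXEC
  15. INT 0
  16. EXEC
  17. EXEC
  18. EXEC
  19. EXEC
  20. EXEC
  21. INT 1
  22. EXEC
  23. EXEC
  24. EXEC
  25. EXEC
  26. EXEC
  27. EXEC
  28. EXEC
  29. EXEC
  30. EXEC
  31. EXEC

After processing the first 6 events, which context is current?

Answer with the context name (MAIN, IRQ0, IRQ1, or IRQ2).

Event 1 (INT 0): INT 0 arrives: push (MAIN, PC=0), enter IRQ0 at PC=0 (depth now 1)
Event 2 (INT 0): INT 0 arrives: push (IRQ0, PC=0), enter IRQ0 at PC=0 (depth now 2)
Event 3 (EXEC): [IRQ0] PC=0: DEC 3 -> ACC=-3
Event 4 (EXEC): [IRQ0] PC=1: INC 1 -> ACC=-2
Event 5 (EXEC): [IRQ0] PC=2: IRET -> resume IRQ0 at PC=0 (depth now 1)
Event 6 (EXEC): [IRQ0] PC=0: DEC 3 -> ACC=-5

Answer: IRQ0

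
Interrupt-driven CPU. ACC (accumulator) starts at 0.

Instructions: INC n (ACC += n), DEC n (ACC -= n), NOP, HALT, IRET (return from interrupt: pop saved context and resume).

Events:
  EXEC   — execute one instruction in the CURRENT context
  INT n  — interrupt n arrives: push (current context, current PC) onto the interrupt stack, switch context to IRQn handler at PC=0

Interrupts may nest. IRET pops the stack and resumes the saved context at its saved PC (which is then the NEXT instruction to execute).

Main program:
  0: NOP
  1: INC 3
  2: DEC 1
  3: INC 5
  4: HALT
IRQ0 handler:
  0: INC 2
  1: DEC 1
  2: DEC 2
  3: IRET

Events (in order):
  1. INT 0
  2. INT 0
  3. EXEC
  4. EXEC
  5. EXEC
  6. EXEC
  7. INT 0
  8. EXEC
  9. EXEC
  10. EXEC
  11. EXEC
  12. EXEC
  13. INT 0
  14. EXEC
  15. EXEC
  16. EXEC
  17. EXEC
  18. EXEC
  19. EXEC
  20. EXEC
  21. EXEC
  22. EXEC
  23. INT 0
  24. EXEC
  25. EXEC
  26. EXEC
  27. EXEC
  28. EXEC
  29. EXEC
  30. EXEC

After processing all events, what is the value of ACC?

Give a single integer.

Event 1 (INT 0): INT 0 arrives: push (MAIN, PC=0), enter IRQ0 at PC=0 (depth now 1)
Event 2 (INT 0): INT 0 arrives: push (IRQ0, PC=0), enter IRQ0 at PC=0 (depth now 2)
Event 3 (EXEC): [IRQ0] PC=0: INC 2 -> ACC=2
Event 4 (EXEC): [IRQ0] PC=1: DEC 1 -> ACC=1
Event 5 (EXEC): [IRQ0] PC=2: DEC 2 -> ACC=-1
Event 6 (EXEC): [IRQ0] PC=3: IRET -> resume IRQ0 at PC=0 (depth now 1)
Event 7 (INT 0): INT 0 arrives: push (IRQ0, PC=0), enter IRQ0 at PC=0 (depth now 2)
Event 8 (EXEC): [IRQ0] PC=0: INC 2 -> ACC=1
Event 9 (EXEC): [IRQ0] PC=1: DEC 1 -> ACC=0
Event 10 (EXEC): [IRQ0] PC=2: DEC 2 -> ACC=-2
Event 11 (EXEC): [IRQ0] PC=3: IRET -> resume IRQ0 at PC=0 (depth now 1)
Event 12 (EXEC): [IRQ0] PC=0: INC 2 -> ACC=0
Event 13 (INT 0): INT 0 arrives: push (IRQ0, PC=1), enter IRQ0 at PC=0 (depth now 2)
Event 14 (EXEC): [IRQ0] PC=0: INC 2 -> ACC=2
Event 15 (EXEC): [IRQ0] PC=1: DEC 1 -> ACC=1
Event 16 (EXEC): [IRQ0] PC=2: DEC 2 -> ACC=-1
Event 17 (EXEC): [IRQ0] PC=3: IRET -> resume IRQ0 at PC=1 (depth now 1)
Event 18 (EXEC): [IRQ0] PC=1: DEC 1 -> ACC=-2
Event 19 (EXEC): [IRQ0] PC=2: DEC 2 -> ACC=-4
Event 20 (EXEC): [IRQ0] PC=3: IRET -> resume MAIN at PC=0 (depth now 0)
Event 21 (EXEC): [MAIN] PC=0: NOP
Event 22 (EXEC): [MAIN] PC=1: INC 3 -> ACC=-1
Event 23 (INT 0): INT 0 arrives: push (MAIN, PC=2), enter IRQ0 at PC=0 (depth now 1)
Event 24 (EXEC): [IRQ0] PC=0: INC 2 -> ACC=1
Event 25 (EXEC): [IRQ0] PC=1: DEC 1 -> ACC=0
Event 26 (EXEC): [IRQ0] PC=2: DEC 2 -> ACC=-2
Event 27 (EXEC): [IRQ0] PC=3: IRET -> resume MAIN at PC=2 (depth now 0)
Event 28 (EXEC): [MAIN] PC=2: DEC 1 -> ACC=-3
Event 29 (EXEC): [MAIN] PC=3: INC 5 -> ACC=2
Event 30 (EXEC): [MAIN] PC=4: HALT

Answer: 2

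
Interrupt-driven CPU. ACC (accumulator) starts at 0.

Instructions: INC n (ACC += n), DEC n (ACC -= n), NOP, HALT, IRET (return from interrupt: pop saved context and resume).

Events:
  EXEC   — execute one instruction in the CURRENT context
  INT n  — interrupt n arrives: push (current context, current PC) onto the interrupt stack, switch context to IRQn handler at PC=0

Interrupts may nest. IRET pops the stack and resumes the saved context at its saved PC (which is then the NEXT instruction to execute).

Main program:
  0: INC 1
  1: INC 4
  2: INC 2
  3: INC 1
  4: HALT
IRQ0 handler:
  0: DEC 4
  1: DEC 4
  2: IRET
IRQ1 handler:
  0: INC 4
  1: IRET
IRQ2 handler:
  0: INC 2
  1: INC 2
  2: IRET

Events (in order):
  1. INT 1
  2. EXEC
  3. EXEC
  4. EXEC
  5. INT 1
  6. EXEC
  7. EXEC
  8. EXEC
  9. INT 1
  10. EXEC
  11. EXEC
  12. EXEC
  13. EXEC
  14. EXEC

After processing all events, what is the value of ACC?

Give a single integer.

Event 1 (INT 1): INT 1 arrives: push (MAIN, PC=0), enter IRQ1 at PC=0 (depth now 1)
Event 2 (EXEC): [IRQ1] PC=0: INC 4 -> ACC=4
Event 3 (EXEC): [IRQ1] PC=1: IRET -> resume MAIN at PC=0 (depth now 0)
Event 4 (EXEC): [MAIN] PC=0: INC 1 -> ACC=5
Event 5 (INT 1): INT 1 arrives: push (MAIN, PC=1), enter IRQ1 at PC=0 (depth now 1)
Event 6 (EXEC): [IRQ1] PC=0: INC 4 -> ACC=9
Event 7 (EXEC): [IRQ1] PC=1: IRET -> resume MAIN at PC=1 (depth now 0)
Event 8 (EXEC): [MAIN] PC=1: INC 4 -> ACC=13
Event 9 (INT 1): INT 1 arrives: push (MAIN, PC=2), enter IRQ1 at PC=0 (depth now 1)
Event 10 (EXEC): [IRQ1] PC=0: INC 4 -> ACC=17
Event 11 (EXEC): [IRQ1] PC=1: IRET -> resume MAIN at PC=2 (depth now 0)
Event 12 (EXEC): [MAIN] PC=2: INC 2 -> ACC=19
Event 13 (EXEC): [MAIN] PC=3: INC 1 -> ACC=20
Event 14 (EXEC): [MAIN] PC=4: HALT

Answer: 20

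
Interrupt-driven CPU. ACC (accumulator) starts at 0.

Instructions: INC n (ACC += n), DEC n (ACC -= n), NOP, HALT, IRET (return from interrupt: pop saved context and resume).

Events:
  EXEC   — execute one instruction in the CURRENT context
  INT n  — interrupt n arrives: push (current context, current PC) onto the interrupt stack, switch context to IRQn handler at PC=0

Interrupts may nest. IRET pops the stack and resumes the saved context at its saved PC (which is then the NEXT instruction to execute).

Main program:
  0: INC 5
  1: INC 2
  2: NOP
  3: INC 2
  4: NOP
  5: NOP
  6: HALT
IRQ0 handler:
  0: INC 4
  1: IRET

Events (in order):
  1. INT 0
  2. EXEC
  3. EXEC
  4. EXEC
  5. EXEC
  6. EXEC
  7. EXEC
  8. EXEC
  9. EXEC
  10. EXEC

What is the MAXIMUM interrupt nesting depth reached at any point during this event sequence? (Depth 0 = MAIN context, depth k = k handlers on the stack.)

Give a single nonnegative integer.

Answer: 1

Derivation:
Event 1 (INT 0): INT 0 arrives: push (MAIN, PC=0), enter IRQ0 at PC=0 (depth now 1) [depth=1]
Event 2 (EXEC): [IRQ0] PC=0: INC 4 -> ACC=4 [depth=1]
Event 3 (EXEC): [IRQ0] PC=1: IRET -> resume MAIN at PC=0 (depth now 0) [depth=0]
Event 4 (EXEC): [MAIN] PC=0: INC 5 -> ACC=9 [depth=0]
Event 5 (EXEC): [MAIN] PC=1: INC 2 -> ACC=11 [depth=0]
Event 6 (EXEC): [MAIN] PC=2: NOP [depth=0]
Event 7 (EXEC): [MAIN] PC=3: INC 2 -> ACC=13 [depth=0]
Event 8 (EXEC): [MAIN] PC=4: NOP [depth=0]
Event 9 (EXEC): [MAIN] PC=5: NOP [depth=0]
Event 10 (EXEC): [MAIN] PC=6: HALT [depth=0]
Max depth observed: 1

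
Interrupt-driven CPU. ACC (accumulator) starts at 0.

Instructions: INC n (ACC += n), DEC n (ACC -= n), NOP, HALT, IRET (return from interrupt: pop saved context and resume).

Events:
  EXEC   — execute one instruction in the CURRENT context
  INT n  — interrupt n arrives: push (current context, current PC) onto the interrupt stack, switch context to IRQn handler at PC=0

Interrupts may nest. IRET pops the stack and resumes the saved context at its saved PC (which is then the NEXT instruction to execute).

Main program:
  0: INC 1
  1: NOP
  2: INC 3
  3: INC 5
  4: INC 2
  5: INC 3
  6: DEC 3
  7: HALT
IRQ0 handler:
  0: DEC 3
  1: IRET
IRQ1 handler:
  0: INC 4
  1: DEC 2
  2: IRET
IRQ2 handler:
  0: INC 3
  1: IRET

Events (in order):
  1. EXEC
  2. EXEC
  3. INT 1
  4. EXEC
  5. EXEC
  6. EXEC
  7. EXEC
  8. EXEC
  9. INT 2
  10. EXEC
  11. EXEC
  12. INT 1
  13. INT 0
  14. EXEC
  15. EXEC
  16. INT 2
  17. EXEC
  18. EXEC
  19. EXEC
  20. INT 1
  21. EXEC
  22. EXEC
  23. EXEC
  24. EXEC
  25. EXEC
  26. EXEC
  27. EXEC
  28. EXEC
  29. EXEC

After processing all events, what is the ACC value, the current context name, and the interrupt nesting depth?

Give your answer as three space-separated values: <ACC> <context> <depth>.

Event 1 (EXEC): [MAIN] PC=0: INC 1 -> ACC=1
Event 2 (EXEC): [MAIN] PC=1: NOP
Event 3 (INT 1): INT 1 arrives: push (MAIN, PC=2), enter IRQ1 at PC=0 (depth now 1)
Event 4 (EXEC): [IRQ1] PC=0: INC 4 -> ACC=5
Event 5 (EXEC): [IRQ1] PC=1: DEC 2 -> ACC=3
Event 6 (EXEC): [IRQ1] PC=2: IRET -> resume MAIN at PC=2 (depth now 0)
Event 7 (EXEC): [MAIN] PC=2: INC 3 -> ACC=6
Event 8 (EXEC): [MAIN] PC=3: INC 5 -> ACC=11
Event 9 (INT 2): INT 2 arrives: push (MAIN, PC=4), enter IRQ2 at PC=0 (depth now 1)
Event 10 (EXEC): [IRQ2] PC=0: INC 3 -> ACC=14
Event 11 (EXEC): [IRQ2] PC=1: IRET -> resume MAIN at PC=4 (depth now 0)
Event 12 (INT 1): INT 1 arrives: push (MAIN, PC=4), enter IRQ1 at PC=0 (depth now 1)
Event 13 (INT 0): INT 0 arrives: push (IRQ1, PC=0), enter IRQ0 at PC=0 (depth now 2)
Event 14 (EXEC): [IRQ0] PC=0: DEC 3 -> ACC=11
Event 15 (EXEC): [IRQ0] PC=1: IRET -> resume IRQ1 at PC=0 (depth now 1)
Event 16 (INT 2): INT 2 arrives: push (IRQ1, PC=0), enter IRQ2 at PC=0 (depth now 2)
Event 17 (EXEC): [IRQ2] PC=0: INC 3 -> ACC=14
Event 18 (EXEC): [IRQ2] PC=1: IRET -> resume IRQ1 at PC=0 (depth now 1)
Event 19 (EXEC): [IRQ1] PC=0: INC 4 -> ACC=18
Event 20 (INT 1): INT 1 arrives: push (IRQ1, PC=1), enter IRQ1 at PC=0 (depth now 2)
Event 21 (EXEC): [IRQ1] PC=0: INC 4 -> ACC=22
Event 22 (EXEC): [IRQ1] PC=1: DEC 2 -> ACC=20
Event 23 (EXEC): [IRQ1] PC=2: IRET -> resume IRQ1 at PC=1 (depth now 1)
Event 24 (EXEC): [IRQ1] PC=1: DEC 2 -> ACC=18
Event 25 (EXEC): [IRQ1] PC=2: IRET -> resume MAIN at PC=4 (depth now 0)
Event 26 (EXEC): [MAIN] PC=4: INC 2 -> ACC=20
Event 27 (EXEC): [MAIN] PC=5: INC 3 -> ACC=23
Event 28 (EXEC): [MAIN] PC=6: DEC 3 -> ACC=20
Event 29 (EXEC): [MAIN] PC=7: HALT

Answer: 20 MAIN 0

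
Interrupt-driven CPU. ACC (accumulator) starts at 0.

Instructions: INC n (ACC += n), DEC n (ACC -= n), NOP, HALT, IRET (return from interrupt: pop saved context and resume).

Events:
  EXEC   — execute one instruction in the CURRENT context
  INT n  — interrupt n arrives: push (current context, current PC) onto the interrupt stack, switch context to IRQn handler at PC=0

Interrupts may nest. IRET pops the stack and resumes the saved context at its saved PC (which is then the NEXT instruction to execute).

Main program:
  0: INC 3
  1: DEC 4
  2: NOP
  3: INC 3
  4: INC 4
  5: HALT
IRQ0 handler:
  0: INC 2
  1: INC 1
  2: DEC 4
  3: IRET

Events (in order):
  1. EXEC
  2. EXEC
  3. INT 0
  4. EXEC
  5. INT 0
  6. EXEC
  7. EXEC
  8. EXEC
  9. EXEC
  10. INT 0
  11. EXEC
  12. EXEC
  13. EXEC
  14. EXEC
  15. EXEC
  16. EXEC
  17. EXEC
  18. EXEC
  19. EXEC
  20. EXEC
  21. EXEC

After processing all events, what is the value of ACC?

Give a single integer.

Event 1 (EXEC): [MAIN] PC=0: INC 3 -> ACC=3
Event 2 (EXEC): [MAIN] PC=1: DEC 4 -> ACC=-1
Event 3 (INT 0): INT 0 arrives: push (MAIN, PC=2), enter IRQ0 at PC=0 (depth now 1)
Event 4 (EXEC): [IRQ0] PC=0: INC 2 -> ACC=1
Event 5 (INT 0): INT 0 arrives: push (IRQ0, PC=1), enter IRQ0 at PC=0 (depth now 2)
Event 6 (EXEC): [IRQ0] PC=0: INC 2 -> ACC=3
Event 7 (EXEC): [IRQ0] PC=1: INC 1 -> ACC=4
Event 8 (EXEC): [IRQ0] PC=2: DEC 4 -> ACC=0
Event 9 (EXEC): [IRQ0] PC=3: IRET -> resume IRQ0 at PC=1 (depth now 1)
Event 10 (INT 0): INT 0 arrives: push (IRQ0, PC=1), enter IRQ0 at PC=0 (depth now 2)
Event 11 (EXEC): [IRQ0] PC=0: INC 2 -> ACC=2
Event 12 (EXEC): [IRQ0] PC=1: INC 1 -> ACC=3
Event 13 (EXEC): [IRQ0] PC=2: DEC 4 -> ACC=-1
Event 14 (EXEC): [IRQ0] PC=3: IRET -> resume IRQ0 at PC=1 (depth now 1)
Event 15 (EXEC): [IRQ0] PC=1: INC 1 -> ACC=0
Event 16 (EXEC): [IRQ0] PC=2: DEC 4 -> ACC=-4
Event 17 (EXEC): [IRQ0] PC=3: IRET -> resume MAIN at PC=2 (depth now 0)
Event 18 (EXEC): [MAIN] PC=2: NOP
Event 19 (EXEC): [MAIN] PC=3: INC 3 -> ACC=-1
Event 20 (EXEC): [MAIN] PC=4: INC 4 -> ACC=3
Event 21 (EXEC): [MAIN] PC=5: HALT

Answer: 3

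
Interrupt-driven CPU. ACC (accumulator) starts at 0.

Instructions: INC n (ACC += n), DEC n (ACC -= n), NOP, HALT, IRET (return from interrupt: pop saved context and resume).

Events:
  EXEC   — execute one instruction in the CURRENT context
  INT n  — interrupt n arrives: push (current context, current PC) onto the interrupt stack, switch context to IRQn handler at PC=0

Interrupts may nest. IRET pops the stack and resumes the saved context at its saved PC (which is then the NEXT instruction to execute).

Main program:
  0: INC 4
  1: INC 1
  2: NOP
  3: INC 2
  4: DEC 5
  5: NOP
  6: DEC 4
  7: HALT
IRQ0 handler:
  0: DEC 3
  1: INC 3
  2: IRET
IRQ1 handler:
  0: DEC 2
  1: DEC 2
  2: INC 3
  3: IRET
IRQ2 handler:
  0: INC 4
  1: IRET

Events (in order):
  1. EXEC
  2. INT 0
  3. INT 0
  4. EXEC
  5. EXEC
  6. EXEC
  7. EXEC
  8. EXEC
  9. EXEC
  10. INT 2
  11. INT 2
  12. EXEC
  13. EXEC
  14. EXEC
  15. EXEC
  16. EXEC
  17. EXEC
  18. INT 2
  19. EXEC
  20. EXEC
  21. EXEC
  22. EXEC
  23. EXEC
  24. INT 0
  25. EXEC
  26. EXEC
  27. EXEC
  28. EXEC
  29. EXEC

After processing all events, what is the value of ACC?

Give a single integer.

Event 1 (EXEC): [MAIN] PC=0: INC 4 -> ACC=4
Event 2 (INT 0): INT 0 arrives: push (MAIN, PC=1), enter IRQ0 at PC=0 (depth now 1)
Event 3 (INT 0): INT 0 arrives: push (IRQ0, PC=0), enter IRQ0 at PC=0 (depth now 2)
Event 4 (EXEC): [IRQ0] PC=0: DEC 3 -> ACC=1
Event 5 (EXEC): [IRQ0] PC=1: INC 3 -> ACC=4
Event 6 (EXEC): [IRQ0] PC=2: IRET -> resume IRQ0 at PC=0 (depth now 1)
Event 7 (EXEC): [IRQ0] PC=0: DEC 3 -> ACC=1
Event 8 (EXEC): [IRQ0] PC=1: INC 3 -> ACC=4
Event 9 (EXEC): [IRQ0] PC=2: IRET -> resume MAIN at PC=1 (depth now 0)
Event 10 (INT 2): INT 2 arrives: push (MAIN, PC=1), enter IRQ2 at PC=0 (depth now 1)
Event 11 (INT 2): INT 2 arrives: push (IRQ2, PC=0), enter IRQ2 at PC=0 (depth now 2)
Event 12 (EXEC): [IRQ2] PC=0: INC 4 -> ACC=8
Event 13 (EXEC): [IRQ2] PC=1: IRET -> resume IRQ2 at PC=0 (depth now 1)
Event 14 (EXEC): [IRQ2] PC=0: INC 4 -> ACC=12
Event 15 (EXEC): [IRQ2] PC=1: IRET -> resume MAIN at PC=1 (depth now 0)
Event 16 (EXEC): [MAIN] PC=1: INC 1 -> ACC=13
Event 17 (EXEC): [MAIN] PC=2: NOP
Event 18 (INT 2): INT 2 arrives: push (MAIN, PC=3), enter IRQ2 at PC=0 (depth now 1)
Event 19 (EXEC): [IRQ2] PC=0: INC 4 -> ACC=17
Event 20 (EXEC): [IRQ2] PC=1: IRET -> resume MAIN at PC=3 (depth now 0)
Event 21 (EXEC): [MAIN] PC=3: INC 2 -> ACC=19
Event 22 (EXEC): [MAIN] PC=4: DEC 5 -> ACC=14
Event 23 (EXEC): [MAIN] PC=5: NOP
Event 24 (INT 0): INT 0 arrives: push (MAIN, PC=6), enter IRQ0 at PC=0 (depth now 1)
Event 25 (EXEC): [IRQ0] PC=0: DEC 3 -> ACC=11
Event 26 (EXEC): [IRQ0] PC=1: INC 3 -> ACC=14
Event 27 (EXEC): [IRQ0] PC=2: IRET -> resume MAIN at PC=6 (depth now 0)
Event 28 (EXEC): [MAIN] PC=6: DEC 4 -> ACC=10
Event 29 (EXEC): [MAIN] PC=7: HALT

Answer: 10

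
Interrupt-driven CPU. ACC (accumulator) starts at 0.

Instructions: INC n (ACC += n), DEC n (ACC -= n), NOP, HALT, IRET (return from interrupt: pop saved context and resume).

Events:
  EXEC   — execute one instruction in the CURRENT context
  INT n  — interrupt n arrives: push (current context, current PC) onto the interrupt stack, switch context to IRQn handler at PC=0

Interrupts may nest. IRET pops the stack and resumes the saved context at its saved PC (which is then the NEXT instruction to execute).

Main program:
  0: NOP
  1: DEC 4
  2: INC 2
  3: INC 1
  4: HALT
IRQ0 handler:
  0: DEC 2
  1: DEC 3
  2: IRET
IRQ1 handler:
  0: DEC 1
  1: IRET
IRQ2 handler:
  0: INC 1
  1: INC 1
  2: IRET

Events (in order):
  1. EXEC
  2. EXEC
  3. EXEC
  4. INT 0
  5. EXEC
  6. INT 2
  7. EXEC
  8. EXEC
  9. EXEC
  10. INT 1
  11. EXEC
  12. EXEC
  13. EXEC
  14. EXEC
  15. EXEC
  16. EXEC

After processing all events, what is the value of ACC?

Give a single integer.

Event 1 (EXEC): [MAIN] PC=0: NOP
Event 2 (EXEC): [MAIN] PC=1: DEC 4 -> ACC=-4
Event 3 (EXEC): [MAIN] PC=2: INC 2 -> ACC=-2
Event 4 (INT 0): INT 0 arrives: push (MAIN, PC=3), enter IRQ0 at PC=0 (depth now 1)
Event 5 (EXEC): [IRQ0] PC=0: DEC 2 -> ACC=-4
Event 6 (INT 2): INT 2 arrives: push (IRQ0, PC=1), enter IRQ2 at PC=0 (depth now 2)
Event 7 (EXEC): [IRQ2] PC=0: INC 1 -> ACC=-3
Event 8 (EXEC): [IRQ2] PC=1: INC 1 -> ACC=-2
Event 9 (EXEC): [IRQ2] PC=2: IRET -> resume IRQ0 at PC=1 (depth now 1)
Event 10 (INT 1): INT 1 arrives: push (IRQ0, PC=1), enter IRQ1 at PC=0 (depth now 2)
Event 11 (EXEC): [IRQ1] PC=0: DEC 1 -> ACC=-3
Event 12 (EXEC): [IRQ1] PC=1: IRET -> resume IRQ0 at PC=1 (depth now 1)
Event 13 (EXEC): [IRQ0] PC=1: DEC 3 -> ACC=-6
Event 14 (EXEC): [IRQ0] PC=2: IRET -> resume MAIN at PC=3 (depth now 0)
Event 15 (EXEC): [MAIN] PC=3: INC 1 -> ACC=-5
Event 16 (EXEC): [MAIN] PC=4: HALT

Answer: -5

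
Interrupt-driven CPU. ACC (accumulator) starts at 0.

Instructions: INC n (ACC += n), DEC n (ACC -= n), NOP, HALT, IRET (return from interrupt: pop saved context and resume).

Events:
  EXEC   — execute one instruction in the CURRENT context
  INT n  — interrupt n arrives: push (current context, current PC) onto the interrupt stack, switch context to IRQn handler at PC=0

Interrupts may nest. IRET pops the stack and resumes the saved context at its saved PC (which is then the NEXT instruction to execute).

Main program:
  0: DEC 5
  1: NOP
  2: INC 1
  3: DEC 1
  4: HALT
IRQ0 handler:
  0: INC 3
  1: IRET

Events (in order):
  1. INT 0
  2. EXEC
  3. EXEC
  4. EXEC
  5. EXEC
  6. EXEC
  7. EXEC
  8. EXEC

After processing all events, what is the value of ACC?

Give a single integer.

Event 1 (INT 0): INT 0 arrives: push (MAIN, PC=0), enter IRQ0 at PC=0 (depth now 1)
Event 2 (EXEC): [IRQ0] PC=0: INC 3 -> ACC=3
Event 3 (EXEC): [IRQ0] PC=1: IRET -> resume MAIN at PC=0 (depth now 0)
Event 4 (EXEC): [MAIN] PC=0: DEC 5 -> ACC=-2
Event 5 (EXEC): [MAIN] PC=1: NOP
Event 6 (EXEC): [MAIN] PC=2: INC 1 -> ACC=-1
Event 7 (EXEC): [MAIN] PC=3: DEC 1 -> ACC=-2
Event 8 (EXEC): [MAIN] PC=4: HALT

Answer: -2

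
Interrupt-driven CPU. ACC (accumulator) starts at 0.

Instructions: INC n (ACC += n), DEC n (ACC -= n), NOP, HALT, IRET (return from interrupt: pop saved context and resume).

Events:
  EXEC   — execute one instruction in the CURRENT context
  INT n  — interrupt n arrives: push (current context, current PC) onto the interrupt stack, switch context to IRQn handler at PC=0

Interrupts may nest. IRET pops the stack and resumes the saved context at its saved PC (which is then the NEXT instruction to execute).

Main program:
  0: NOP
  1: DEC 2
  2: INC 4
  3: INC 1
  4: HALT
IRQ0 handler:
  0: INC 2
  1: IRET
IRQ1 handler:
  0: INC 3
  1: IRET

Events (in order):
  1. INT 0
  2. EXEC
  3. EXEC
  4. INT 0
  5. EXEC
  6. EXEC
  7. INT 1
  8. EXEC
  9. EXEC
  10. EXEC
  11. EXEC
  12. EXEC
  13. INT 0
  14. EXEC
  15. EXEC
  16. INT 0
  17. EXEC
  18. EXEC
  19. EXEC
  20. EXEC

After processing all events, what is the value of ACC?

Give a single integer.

Answer: 14

Derivation:
Event 1 (INT 0): INT 0 arrives: push (MAIN, PC=0), enter IRQ0 at PC=0 (depth now 1)
Event 2 (EXEC): [IRQ0] PC=0: INC 2 -> ACC=2
Event 3 (EXEC): [IRQ0] PC=1: IRET -> resume MAIN at PC=0 (depth now 0)
Event 4 (INT 0): INT 0 arrives: push (MAIN, PC=0), enter IRQ0 at PC=0 (depth now 1)
Event 5 (EXEC): [IRQ0] PC=0: INC 2 -> ACC=4
Event 6 (EXEC): [IRQ0] PC=1: IRET -> resume MAIN at PC=0 (depth now 0)
Event 7 (INT 1): INT 1 arrives: push (MAIN, PC=0), enter IRQ1 at PC=0 (depth now 1)
Event 8 (EXEC): [IRQ1] PC=0: INC 3 -> ACC=7
Event 9 (EXEC): [IRQ1] PC=1: IRET -> resume MAIN at PC=0 (depth now 0)
Event 10 (EXEC): [MAIN] PC=0: NOP
Event 11 (EXEC): [MAIN] PC=1: DEC 2 -> ACC=5
Event 12 (EXEC): [MAIN] PC=2: INC 4 -> ACC=9
Event 13 (INT 0): INT 0 arrives: push (MAIN, PC=3), enter IRQ0 at PC=0 (depth now 1)
Event 14 (EXEC): [IRQ0] PC=0: INC 2 -> ACC=11
Event 15 (EXEC): [IRQ0] PC=1: IRET -> resume MAIN at PC=3 (depth now 0)
Event 16 (INT 0): INT 0 arrives: push (MAIN, PC=3), enter IRQ0 at PC=0 (depth now 1)
Event 17 (EXEC): [IRQ0] PC=0: INC 2 -> ACC=13
Event 18 (EXEC): [IRQ0] PC=1: IRET -> resume MAIN at PC=3 (depth now 0)
Event 19 (EXEC): [MAIN] PC=3: INC 1 -> ACC=14
Event 20 (EXEC): [MAIN] PC=4: HALT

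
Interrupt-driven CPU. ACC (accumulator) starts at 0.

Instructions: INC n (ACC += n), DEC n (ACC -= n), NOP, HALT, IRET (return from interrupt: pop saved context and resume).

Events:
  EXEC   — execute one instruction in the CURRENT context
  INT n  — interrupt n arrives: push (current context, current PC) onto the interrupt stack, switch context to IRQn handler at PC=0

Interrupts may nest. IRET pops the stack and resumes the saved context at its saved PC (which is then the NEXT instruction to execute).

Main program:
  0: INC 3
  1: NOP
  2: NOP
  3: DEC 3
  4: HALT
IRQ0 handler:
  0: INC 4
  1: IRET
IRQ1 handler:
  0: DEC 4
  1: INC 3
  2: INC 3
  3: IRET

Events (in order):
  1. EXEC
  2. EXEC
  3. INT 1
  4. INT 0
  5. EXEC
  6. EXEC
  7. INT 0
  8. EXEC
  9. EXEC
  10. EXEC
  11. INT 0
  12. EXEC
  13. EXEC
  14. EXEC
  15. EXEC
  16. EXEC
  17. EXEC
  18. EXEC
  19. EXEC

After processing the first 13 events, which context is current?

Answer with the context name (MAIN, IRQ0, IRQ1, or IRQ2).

Event 1 (EXEC): [MAIN] PC=0: INC 3 -> ACC=3
Event 2 (EXEC): [MAIN] PC=1: NOP
Event 3 (INT 1): INT 1 arrives: push (MAIN, PC=2), enter IRQ1 at PC=0 (depth now 1)
Event 4 (INT 0): INT 0 arrives: push (IRQ1, PC=0), enter IRQ0 at PC=0 (depth now 2)
Event 5 (EXEC): [IRQ0] PC=0: INC 4 -> ACC=7
Event 6 (EXEC): [IRQ0] PC=1: IRET -> resume IRQ1 at PC=0 (depth now 1)
Event 7 (INT 0): INT 0 arrives: push (IRQ1, PC=0), enter IRQ0 at PC=0 (depth now 2)
Event 8 (EXEC): [IRQ0] PC=0: INC 4 -> ACC=11
Event 9 (EXEC): [IRQ0] PC=1: IRET -> resume IRQ1 at PC=0 (depth now 1)
Event 10 (EXEC): [IRQ1] PC=0: DEC 4 -> ACC=7
Event 11 (INT 0): INT 0 arrives: push (IRQ1, PC=1), enter IRQ0 at PC=0 (depth now 2)
Event 12 (EXEC): [IRQ0] PC=0: INC 4 -> ACC=11
Event 13 (EXEC): [IRQ0] PC=1: IRET -> resume IRQ1 at PC=1 (depth now 1)

Answer: IRQ1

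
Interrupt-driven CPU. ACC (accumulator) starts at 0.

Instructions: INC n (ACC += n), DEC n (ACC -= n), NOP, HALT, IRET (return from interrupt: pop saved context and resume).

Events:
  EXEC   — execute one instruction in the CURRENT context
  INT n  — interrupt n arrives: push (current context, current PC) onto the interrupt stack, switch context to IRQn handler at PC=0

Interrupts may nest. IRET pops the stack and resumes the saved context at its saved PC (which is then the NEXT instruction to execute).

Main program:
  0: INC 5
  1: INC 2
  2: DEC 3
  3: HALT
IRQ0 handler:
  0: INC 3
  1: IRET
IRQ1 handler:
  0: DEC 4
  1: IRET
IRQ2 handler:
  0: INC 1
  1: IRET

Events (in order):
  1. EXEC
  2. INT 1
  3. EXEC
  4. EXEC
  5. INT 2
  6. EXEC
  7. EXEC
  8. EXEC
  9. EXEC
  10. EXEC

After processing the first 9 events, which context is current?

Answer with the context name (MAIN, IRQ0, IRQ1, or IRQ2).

Event 1 (EXEC): [MAIN] PC=0: INC 5 -> ACC=5
Event 2 (INT 1): INT 1 arrives: push (MAIN, PC=1), enter IRQ1 at PC=0 (depth now 1)
Event 3 (EXEC): [IRQ1] PC=0: DEC 4 -> ACC=1
Event 4 (EXEC): [IRQ1] PC=1: IRET -> resume MAIN at PC=1 (depth now 0)
Event 5 (INT 2): INT 2 arrives: push (MAIN, PC=1), enter IRQ2 at PC=0 (depth now 1)
Event 6 (EXEC): [IRQ2] PC=0: INC 1 -> ACC=2
Event 7 (EXEC): [IRQ2] PC=1: IRET -> resume MAIN at PC=1 (depth now 0)
Event 8 (EXEC): [MAIN] PC=1: INC 2 -> ACC=4
Event 9 (EXEC): [MAIN] PC=2: DEC 3 -> ACC=1

Answer: MAIN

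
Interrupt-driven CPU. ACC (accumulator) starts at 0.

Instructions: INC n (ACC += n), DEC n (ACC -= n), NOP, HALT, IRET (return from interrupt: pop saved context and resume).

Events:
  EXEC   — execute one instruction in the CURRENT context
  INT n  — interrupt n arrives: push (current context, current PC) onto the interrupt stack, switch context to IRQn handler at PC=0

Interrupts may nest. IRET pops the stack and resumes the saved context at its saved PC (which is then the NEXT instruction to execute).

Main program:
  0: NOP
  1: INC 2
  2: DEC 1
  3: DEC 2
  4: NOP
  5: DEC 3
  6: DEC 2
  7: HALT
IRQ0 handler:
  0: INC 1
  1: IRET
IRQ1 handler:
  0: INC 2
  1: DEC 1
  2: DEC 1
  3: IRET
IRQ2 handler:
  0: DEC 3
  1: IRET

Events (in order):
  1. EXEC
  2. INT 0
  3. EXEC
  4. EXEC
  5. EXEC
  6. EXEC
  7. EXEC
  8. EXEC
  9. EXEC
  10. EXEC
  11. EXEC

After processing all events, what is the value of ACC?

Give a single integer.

Answer: -5

Derivation:
Event 1 (EXEC): [MAIN] PC=0: NOP
Event 2 (INT 0): INT 0 arrives: push (MAIN, PC=1), enter IRQ0 at PC=0 (depth now 1)
Event 3 (EXEC): [IRQ0] PC=0: INC 1 -> ACC=1
Event 4 (EXEC): [IRQ0] PC=1: IRET -> resume MAIN at PC=1 (depth now 0)
Event 5 (EXEC): [MAIN] PC=1: INC 2 -> ACC=3
Event 6 (EXEC): [MAIN] PC=2: DEC 1 -> ACC=2
Event 7 (EXEC): [MAIN] PC=3: DEC 2 -> ACC=0
Event 8 (EXEC): [MAIN] PC=4: NOP
Event 9 (EXEC): [MAIN] PC=5: DEC 3 -> ACC=-3
Event 10 (EXEC): [MAIN] PC=6: DEC 2 -> ACC=-5
Event 11 (EXEC): [MAIN] PC=7: HALT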